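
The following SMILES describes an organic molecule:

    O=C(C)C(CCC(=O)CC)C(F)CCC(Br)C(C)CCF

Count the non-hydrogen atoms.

Every atom symbol written in the SMILES (organic subset) is one heavy atom; implicit H are not written.
Heavy atoms by element → Br:1, C:16, F:2, O:2.
Total: 21.

21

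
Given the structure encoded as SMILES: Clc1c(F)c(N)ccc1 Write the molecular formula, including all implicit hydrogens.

Walk through each heavy atom and fill implicit hydrogens from standard valence (C 4, N 3, O 2, S 2, halogen 1); for lowercase aromatic atoms, an aromatic c carries 1 H when it has two neighbours and 0 H with three, and aromatic n carries 0 H:
  atom 1: Cl (halogen, monovalent) → 0 H
  atom 2: aromatic c, 3 neighbours → 0 H
  atom 3: aromatic c, 3 neighbours → 0 H
  atom 4: F (halogen, monovalent) → 0 H
  atom 5: aromatic c, 3 neighbours → 0 H
  atom 6: N, bond orders sum to 1 (valence 3) → 2 H
  atom 7: aromatic c, 2 neighbours → 1 H
  atom 8: aromatic c, 2 neighbours → 1 H
  atom 9: aromatic c, 2 neighbours → 1 H
Totals → C:6, H:5, Cl:1, F:1, N:1.

C6H5ClFN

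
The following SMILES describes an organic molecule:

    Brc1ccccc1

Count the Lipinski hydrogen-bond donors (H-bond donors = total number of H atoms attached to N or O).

0

Donors: find every N or O and count the H atoms it carries.
  (no N or O atoms present)
Lipinski HBD = 0.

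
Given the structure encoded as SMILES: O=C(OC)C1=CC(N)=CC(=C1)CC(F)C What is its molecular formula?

C11H14FNO2

Walk through each heavy atom and fill implicit hydrogens from standard valence (C 4, N 3, O 2, S 2, halogen 1):
  atom 1: O, bond orders sum to 2 (valence 2) → 0 H
  atom 2: C, bond orders sum to 4 (valence 4) → 0 H
  atom 3: O, bond orders sum to 2 (valence 2) → 0 H
  atom 4: C, bond orders sum to 1 (valence 4) → 3 H
  atom 5: C, bond orders sum to 4 (valence 4) → 0 H
  atom 6: C, bond orders sum to 3 (valence 4) → 1 H
  atom 7: C, bond orders sum to 4 (valence 4) → 0 H
  atom 8: N, bond orders sum to 1 (valence 3) → 2 H
  atom 9: C, bond orders sum to 3 (valence 4) → 1 H
  atom 10: C, bond orders sum to 4 (valence 4) → 0 H
  atom 11: C, bond orders sum to 3 (valence 4) → 1 H
  atom 12: C, bond orders sum to 2 (valence 4) → 2 H
  atom 13: C, bond orders sum to 3 (valence 4) → 1 H
  atom 14: F (halogen, monovalent) → 0 H
  atom 15: C, bond orders sum to 1 (valence 4) → 3 H
Totals → C:11, H:14, F:1, N:1, O:2.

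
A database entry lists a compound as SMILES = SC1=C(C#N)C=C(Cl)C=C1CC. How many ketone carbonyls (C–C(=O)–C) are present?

Scan the SMILES for the ketone motif — none present.
Groups that are present: 1 nitrile, 1 thiol.

0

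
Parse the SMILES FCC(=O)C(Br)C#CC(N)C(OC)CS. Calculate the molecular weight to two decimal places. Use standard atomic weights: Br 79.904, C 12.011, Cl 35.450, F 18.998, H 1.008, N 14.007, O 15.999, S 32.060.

First, the molecular formula is C9H13BrFNO2S (counting implicit H from valence).
  Br: 1 × 79.904 = 79.904
  C: 9 × 12.011 = 108.099
  F: 1 × 18.998 = 18.998
  H: 13 × 1.008 = 13.104
  N: 1 × 14.007 = 14.007
  O: 2 × 15.999 = 31.998
  S: 1 × 32.060 = 32.060
Sum: 1×79.904 + 9×12.011 + 1×18.998 + 13×1.008 + 1×14.007 + 2×15.999 + 1×32.060 = 298.170 → 298.17 g/mol.

298.17 g/mol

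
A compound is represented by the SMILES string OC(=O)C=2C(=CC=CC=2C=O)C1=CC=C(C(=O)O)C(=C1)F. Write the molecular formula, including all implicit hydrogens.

C15H9FO5

Walk through each heavy atom and fill implicit hydrogens from standard valence (C 4, N 3, O 2, S 2, halogen 1):
  atom 1: O, bond orders sum to 1 (valence 2) → 1 H
  atom 2: C, bond orders sum to 4 (valence 4) → 0 H
  atom 3: O, bond orders sum to 2 (valence 2) → 0 H
  atom 4: C, bond orders sum to 4 (valence 4) → 0 H
  atom 5: C, bond orders sum to 4 (valence 4) → 0 H
  atom 6: C, bond orders sum to 3 (valence 4) → 1 H
  atom 7: C, bond orders sum to 3 (valence 4) → 1 H
  atom 8: C, bond orders sum to 3 (valence 4) → 1 H
  atom 9: C, bond orders sum to 4 (valence 4) → 0 H
  atom 10: C, bond orders sum to 3 (valence 4) → 1 H
  atom 11: O, bond orders sum to 2 (valence 2) → 0 H
  atom 12: C, bond orders sum to 4 (valence 4) → 0 H
  atom 13: C, bond orders sum to 3 (valence 4) → 1 H
  atom 14: C, bond orders sum to 3 (valence 4) → 1 H
  atom 15: C, bond orders sum to 4 (valence 4) → 0 H
  atom 16: C, bond orders sum to 4 (valence 4) → 0 H
  atom 17: O, bond orders sum to 2 (valence 2) → 0 H
  atom 18: O, bond orders sum to 1 (valence 2) → 1 H
  atom 19: C, bond orders sum to 4 (valence 4) → 0 H
  atom 20: C, bond orders sum to 3 (valence 4) → 1 H
  atom 21: F (halogen, monovalent) → 0 H
Totals → C:15, H:9, F:1, O:5.
In Hill order: C15H9FO5.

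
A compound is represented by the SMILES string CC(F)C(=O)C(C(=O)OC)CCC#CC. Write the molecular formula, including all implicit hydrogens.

C11H15FO3

Walk through each heavy atom and fill implicit hydrogens from standard valence (C 4, N 3, O 2, S 2, halogen 1):
  atom 1: C, bond orders sum to 1 (valence 4) → 3 H
  atom 2: C, bond orders sum to 3 (valence 4) → 1 H
  atom 3: F (halogen, monovalent) → 0 H
  atom 4: C, bond orders sum to 4 (valence 4) → 0 H
  atom 5: O, bond orders sum to 2 (valence 2) → 0 H
  atom 6: C, bond orders sum to 3 (valence 4) → 1 H
  atom 7: C, bond orders sum to 4 (valence 4) → 0 H
  atom 8: O, bond orders sum to 2 (valence 2) → 0 H
  atom 9: O, bond orders sum to 2 (valence 2) → 0 H
  atom 10: C, bond orders sum to 1 (valence 4) → 3 H
  atom 11: C, bond orders sum to 2 (valence 4) → 2 H
  atom 12: C, bond orders sum to 2 (valence 4) → 2 H
  atom 13: C, bond orders sum to 4 (valence 4) → 0 H
  atom 14: C, bond orders sum to 4 (valence 4) → 0 H
  atom 15: C, bond orders sum to 1 (valence 4) → 3 H
Totals → C:11, H:15, F:1, O:3.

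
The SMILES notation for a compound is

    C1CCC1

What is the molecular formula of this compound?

Walk through each heavy atom and fill implicit hydrogens from standard valence (C 4, N 3, O 2, S 2, halogen 1):
  atom 1: C, bond orders sum to 2 (valence 4) → 2 H
  atom 2: C, bond orders sum to 2 (valence 4) → 2 H
  atom 3: C, bond orders sum to 2 (valence 4) → 2 H
  atom 4: C, bond orders sum to 2 (valence 4) → 2 H
Totals → C:4, H:8.

C4H8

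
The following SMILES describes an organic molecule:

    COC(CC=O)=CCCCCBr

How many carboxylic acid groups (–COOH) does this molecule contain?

Scan the SMILES for the carboxylic acid motif — none present.
Groups that are present: 1 aldehyde, 1 alkene, 1 ether.

0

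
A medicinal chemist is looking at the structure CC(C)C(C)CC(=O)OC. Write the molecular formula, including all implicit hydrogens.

C8H16O2

Walk through each heavy atom and fill implicit hydrogens from standard valence (C 4, N 3, O 2, S 2, halogen 1):
  atom 1: C, bond orders sum to 1 (valence 4) → 3 H
  atom 2: C, bond orders sum to 3 (valence 4) → 1 H
  atom 3: C, bond orders sum to 1 (valence 4) → 3 H
  atom 4: C, bond orders sum to 3 (valence 4) → 1 H
  atom 5: C, bond orders sum to 1 (valence 4) → 3 H
  atom 6: C, bond orders sum to 2 (valence 4) → 2 H
  atom 7: C, bond orders sum to 4 (valence 4) → 0 H
  atom 8: O, bond orders sum to 2 (valence 2) → 0 H
  atom 9: O, bond orders sum to 2 (valence 2) → 0 H
  atom 10: C, bond orders sum to 1 (valence 4) → 3 H
Totals → C:8, H:16, O:2.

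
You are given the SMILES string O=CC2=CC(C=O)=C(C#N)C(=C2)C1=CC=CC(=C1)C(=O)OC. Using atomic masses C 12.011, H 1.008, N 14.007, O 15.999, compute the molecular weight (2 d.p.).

293.28 g/mol

First, the molecular formula is C17H11NO4 (counting implicit H from valence).
  C: 17 × 12.011 = 204.187
  H: 11 × 1.008 = 11.088
  N: 1 × 14.007 = 14.007
  O: 4 × 15.999 = 63.996
Sum: 17×12.011 + 11×1.008 + 1×14.007 + 4×15.999 = 293.278 → 293.28 g/mol.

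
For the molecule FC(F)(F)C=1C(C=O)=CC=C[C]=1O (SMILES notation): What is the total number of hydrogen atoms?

5

Walk through each heavy atom and fill implicit hydrogens from standard valence (C 4, N 3, O 2, S 2, halogen 1):
  atom 1: F (halogen, monovalent) → 0 H
  atom 2: C, bond orders sum to 4 (valence 4) → 0 H
  atom 3: F (halogen, monovalent) → 0 H
  atom 4: F (halogen, monovalent) → 0 H
  atom 5: C, bond orders sum to 4 (valence 4) → 0 H
  atom 6: C, bond orders sum to 4 (valence 4) → 0 H
  atom 7: C, bond orders sum to 3 (valence 4) → 1 H
  atom 8: O, bond orders sum to 2 (valence 2) → 0 H
  atom 9: C, bond orders sum to 3 (valence 4) → 1 H
  atom 10: C, bond orders sum to 3 (valence 4) → 1 H
  atom 11: C, bond orders sum to 3 (valence 4) → 1 H
  atom 12: C with explicit H count 0
  atom 13: O, bond orders sum to 1 (valence 2) → 1 H
Total hydrogens: 5.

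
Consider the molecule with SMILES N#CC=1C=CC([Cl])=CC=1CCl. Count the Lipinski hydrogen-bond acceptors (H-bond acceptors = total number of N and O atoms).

1

N atoms: 1; O atoms: 0.
Lipinski HBA = 1 + 0 = 1.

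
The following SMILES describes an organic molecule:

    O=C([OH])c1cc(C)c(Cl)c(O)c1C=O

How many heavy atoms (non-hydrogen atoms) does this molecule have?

14

Every atom symbol written in the SMILES (organic subset) is one heavy atom; implicit H are not written.
Heavy atoms by element → C:9, Cl:1, O:4.
Total: 14.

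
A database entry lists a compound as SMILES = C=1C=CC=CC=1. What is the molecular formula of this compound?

Walk through each heavy atom and fill implicit hydrogens from standard valence (C 4, N 3, O 2, S 2, halogen 1):
  atom 1: C, bond orders sum to 3 (valence 4) → 1 H
  atom 2: C, bond orders sum to 3 (valence 4) → 1 H
  atom 3: C, bond orders sum to 3 (valence 4) → 1 H
  atom 4: C, bond orders sum to 3 (valence 4) → 1 H
  atom 5: C, bond orders sum to 3 (valence 4) → 1 H
  atom 6: C, bond orders sum to 3 (valence 4) → 1 H
Totals → C:6, H:6.

C6H6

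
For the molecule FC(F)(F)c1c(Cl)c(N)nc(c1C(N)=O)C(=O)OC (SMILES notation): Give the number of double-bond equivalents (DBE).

6

Molecular formula: C9H7ClF3N3O3.
DoU = (2C + 2 + N − H − X) / 2, where X is the halogen count and O/S are ignored.
    = (2·9 + 2 + 3 − 7 − 4) / 2 = 12 / 2 = 6.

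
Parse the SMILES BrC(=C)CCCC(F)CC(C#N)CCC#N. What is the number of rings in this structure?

0

In SMILES, each pair of matching ring-closure digits denotes one ring-closing bond; the number of such bonds equals the number of independent rings.
Ring-closure bonds here: 0.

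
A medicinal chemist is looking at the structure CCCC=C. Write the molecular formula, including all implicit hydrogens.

C5H10

Walk through each heavy atom and fill implicit hydrogens from standard valence (C 4, N 3, O 2, S 2, halogen 1):
  atom 1: C, bond orders sum to 1 (valence 4) → 3 H
  atom 2: C, bond orders sum to 2 (valence 4) → 2 H
  atom 3: C, bond orders sum to 2 (valence 4) → 2 H
  atom 4: C, bond orders sum to 3 (valence 4) → 1 H
  atom 5: C, bond orders sum to 2 (valence 4) → 2 H
Totals → C:5, H:10.
In Hill order: C5H10.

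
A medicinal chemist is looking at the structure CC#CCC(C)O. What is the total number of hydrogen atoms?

10

Walk through each heavy atom and fill implicit hydrogens from standard valence (C 4, N 3, O 2, S 2, halogen 1):
  atom 1: C, bond orders sum to 1 (valence 4) → 3 H
  atom 2: C, bond orders sum to 4 (valence 4) → 0 H
  atom 3: C, bond orders sum to 4 (valence 4) → 0 H
  atom 4: C, bond orders sum to 2 (valence 4) → 2 H
  atom 5: C, bond orders sum to 3 (valence 4) → 1 H
  atom 6: C, bond orders sum to 1 (valence 4) → 3 H
  atom 7: O, bond orders sum to 1 (valence 2) → 1 H
Total hydrogens: 10.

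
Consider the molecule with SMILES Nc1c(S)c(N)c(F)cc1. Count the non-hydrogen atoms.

Every atom symbol written in the SMILES (organic subset) is one heavy atom; implicit H are not written.
Heavy atoms by element → C:6, F:1, N:2, S:1.
Total: 10.

10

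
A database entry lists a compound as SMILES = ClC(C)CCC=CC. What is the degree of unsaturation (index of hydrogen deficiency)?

Degree of unsaturation = (number of rings) + (number of π bonds).
Ring closures in the SMILES: 0.
π bonds: 1 double bond (each 1 DoU) → 1 DoU from unsaturation.
Total DoU = 0 + 1 = 1.

1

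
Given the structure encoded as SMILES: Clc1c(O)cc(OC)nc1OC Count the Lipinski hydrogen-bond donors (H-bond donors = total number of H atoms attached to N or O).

1

Donors: find every N or O and count the H atoms it carries.
  atom 4 (O): bond orders sum to 1 → 1 H
  atom 7 (O): bond orders sum to 2 → 0 H
  atom 9 (N): bond orders sum to 3 → 0 H
  atom 11 (O): bond orders sum to 2 → 0 H
Lipinski HBD = 1.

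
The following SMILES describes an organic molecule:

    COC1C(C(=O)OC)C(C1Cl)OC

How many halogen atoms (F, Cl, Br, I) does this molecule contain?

1

Halogen atoms appear at heavy-atom position 11 (1×Cl).
Other groups present: 1 ester, 2 ether.
Halogen count: 1.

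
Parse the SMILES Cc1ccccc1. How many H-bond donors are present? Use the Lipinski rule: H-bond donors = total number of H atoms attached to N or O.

0

Donors: find every N or O and count the H atoms it carries.
  (no N or O atoms present)
Lipinski HBD = 0.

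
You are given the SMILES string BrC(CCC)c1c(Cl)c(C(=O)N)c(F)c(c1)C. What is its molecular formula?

Walk through each heavy atom and fill implicit hydrogens from standard valence (C 4, N 3, O 2, S 2, halogen 1); for lowercase aromatic atoms, an aromatic c carries 1 H when it has two neighbours and 0 H with three, and aromatic n carries 0 H:
  atom 1: Br (halogen, monovalent) → 0 H
  atom 2: C, bond orders sum to 3 (valence 4) → 1 H
  atom 3: C, bond orders sum to 2 (valence 4) → 2 H
  atom 4: C, bond orders sum to 2 (valence 4) → 2 H
  atom 5: C, bond orders sum to 1 (valence 4) → 3 H
  atom 6: aromatic c, 3 neighbours → 0 H
  atom 7: aromatic c, 3 neighbours → 0 H
  atom 8: Cl (halogen, monovalent) → 0 H
  atom 9: aromatic c, 3 neighbours → 0 H
  atom 10: C, bond orders sum to 4 (valence 4) → 0 H
  atom 11: O, bond orders sum to 2 (valence 2) → 0 H
  atom 12: N, bond orders sum to 1 (valence 3) → 2 H
  atom 13: aromatic c, 3 neighbours → 0 H
  atom 14: F (halogen, monovalent) → 0 H
  atom 15: aromatic c, 3 neighbours → 0 H
  atom 16: aromatic c, 2 neighbours → 1 H
  atom 17: C, bond orders sum to 1 (valence 4) → 3 H
Totals → C:12, H:14, Br:1, Cl:1, F:1, N:1, O:1.
In Hill order: C12H14BrClFNO.

C12H14BrClFNO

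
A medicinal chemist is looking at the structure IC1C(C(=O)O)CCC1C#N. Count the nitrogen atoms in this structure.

1

Scan the SMILES for N atoms (remember two-letter symbols like Cl and Br are single atoms).
Nitrogen count: 1.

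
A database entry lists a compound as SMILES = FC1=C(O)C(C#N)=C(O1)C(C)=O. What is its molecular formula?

C7H4FNO3

Walk through each heavy atom and fill implicit hydrogens from standard valence (C 4, N 3, O 2, S 2, halogen 1):
  atom 1: F (halogen, monovalent) → 0 H
  atom 2: C, bond orders sum to 4 (valence 4) → 0 H
  atom 3: C, bond orders sum to 4 (valence 4) → 0 H
  atom 4: O, bond orders sum to 1 (valence 2) → 1 H
  atom 5: C, bond orders sum to 4 (valence 4) → 0 H
  atom 6: C, bond orders sum to 4 (valence 4) → 0 H
  atom 7: N, bond orders sum to 3 (valence 3) → 0 H
  atom 8: C, bond orders sum to 4 (valence 4) → 0 H
  atom 9: O, bond orders sum to 2 (valence 2) → 0 H
  atom 10: C, bond orders sum to 4 (valence 4) → 0 H
  atom 11: C, bond orders sum to 1 (valence 4) → 3 H
  atom 12: O, bond orders sum to 2 (valence 2) → 0 H
Totals → C:7, H:4, F:1, N:1, O:3.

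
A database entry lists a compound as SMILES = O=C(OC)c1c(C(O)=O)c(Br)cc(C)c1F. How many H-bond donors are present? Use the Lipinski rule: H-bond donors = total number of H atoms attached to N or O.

1

Donors: find every N or O and count the H atoms it carries.
  atom 1 (O): bond orders sum to 2 → 0 H
  atom 3 (O): bond orders sum to 2 → 0 H
  atom 8 (O): bond orders sum to 1 → 1 H
  atom 9 (O): bond orders sum to 2 → 0 H
Lipinski HBD = 1.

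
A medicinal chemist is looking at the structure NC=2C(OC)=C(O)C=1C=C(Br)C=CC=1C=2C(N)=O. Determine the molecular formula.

C12H11BrN2O3

Walk through each heavy atom and fill implicit hydrogens from standard valence (C 4, N 3, O 2, S 2, halogen 1):
  atom 1: N, bond orders sum to 1 (valence 3) → 2 H
  atom 2: C, bond orders sum to 4 (valence 4) → 0 H
  atom 3: C, bond orders sum to 4 (valence 4) → 0 H
  atom 4: O, bond orders sum to 2 (valence 2) → 0 H
  atom 5: C, bond orders sum to 1 (valence 4) → 3 H
  atom 6: C, bond orders sum to 4 (valence 4) → 0 H
  atom 7: O, bond orders sum to 1 (valence 2) → 1 H
  atom 8: C, bond orders sum to 4 (valence 4) → 0 H
  atom 9: C, bond orders sum to 3 (valence 4) → 1 H
  atom 10: C, bond orders sum to 4 (valence 4) → 0 H
  atom 11: Br (halogen, monovalent) → 0 H
  atom 12: C, bond orders sum to 3 (valence 4) → 1 H
  atom 13: C, bond orders sum to 3 (valence 4) → 1 H
  atom 14: C, bond orders sum to 4 (valence 4) → 0 H
  atom 15: C, bond orders sum to 4 (valence 4) → 0 H
  atom 16: C, bond orders sum to 4 (valence 4) → 0 H
  atom 17: N, bond orders sum to 1 (valence 3) → 2 H
  atom 18: O, bond orders sum to 2 (valence 2) → 0 H
Totals → C:12, H:11, Br:1, N:2, O:3.
In Hill order: C12H11BrN2O3.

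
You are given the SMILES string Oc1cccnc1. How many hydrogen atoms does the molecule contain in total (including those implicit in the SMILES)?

Walk through each heavy atom and fill implicit hydrogens from standard valence (C 4, N 3, O 2, S 2, halogen 1); for lowercase aromatic atoms, an aromatic c carries 1 H when it has two neighbours and 0 H with three, and aromatic n carries 0 H:
  atom 1: O, bond orders sum to 1 (valence 2) → 1 H
  atom 2: aromatic c, 3 neighbours → 0 H
  atom 3: aromatic c, 2 neighbours → 1 H
  atom 4: aromatic c, 2 neighbours → 1 H
  atom 5: aromatic c, 2 neighbours → 1 H
  atom 6: aromatic n, 2 neighbours → 0 H
  atom 7: aromatic c, 2 neighbours → 1 H
Total hydrogens: 5.

5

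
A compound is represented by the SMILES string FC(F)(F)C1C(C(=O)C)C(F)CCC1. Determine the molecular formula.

Walk through each heavy atom and fill implicit hydrogens from standard valence (C 4, N 3, O 2, S 2, halogen 1):
  atom 1: F (halogen, monovalent) → 0 H
  atom 2: C, bond orders sum to 4 (valence 4) → 0 H
  atom 3: F (halogen, monovalent) → 0 H
  atom 4: F (halogen, monovalent) → 0 H
  atom 5: C, bond orders sum to 3 (valence 4) → 1 H
  atom 6: C, bond orders sum to 3 (valence 4) → 1 H
  atom 7: C, bond orders sum to 4 (valence 4) → 0 H
  atom 8: O, bond orders sum to 2 (valence 2) → 0 H
  atom 9: C, bond orders sum to 1 (valence 4) → 3 H
  atom 10: C, bond orders sum to 3 (valence 4) → 1 H
  atom 11: F (halogen, monovalent) → 0 H
  atom 12: C, bond orders sum to 2 (valence 4) → 2 H
  atom 13: C, bond orders sum to 2 (valence 4) → 2 H
  atom 14: C, bond orders sum to 2 (valence 4) → 2 H
Totals → C:9, H:12, F:4, O:1.
In Hill order: C9H12F4O.

C9H12F4O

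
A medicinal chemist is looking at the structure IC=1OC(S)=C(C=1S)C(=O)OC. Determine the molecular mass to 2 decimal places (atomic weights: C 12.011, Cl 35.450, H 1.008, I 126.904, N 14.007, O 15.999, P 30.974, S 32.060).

316.13 g/mol

First, the molecular formula is C6H5IO3S2 (counting implicit H from valence).
  C: 6 × 12.011 = 72.066
  H: 5 × 1.008 = 5.040
  I: 1 × 126.904 = 126.904
  O: 3 × 15.999 = 47.997
  S: 2 × 32.060 = 64.120
Sum: 6×12.011 + 5×1.008 + 1×126.904 + 3×15.999 + 2×32.060 = 316.127 → 316.13 g/mol.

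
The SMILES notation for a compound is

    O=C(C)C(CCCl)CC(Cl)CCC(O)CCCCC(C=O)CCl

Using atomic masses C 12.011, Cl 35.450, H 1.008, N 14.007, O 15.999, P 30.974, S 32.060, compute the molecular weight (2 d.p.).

First, the molecular formula is C17H29Cl3O3 (counting implicit H from valence).
  C: 17 × 12.011 = 204.187
  Cl: 3 × 35.450 = 106.350
  H: 29 × 1.008 = 29.232
  O: 3 × 15.999 = 47.997
Sum: 17×12.011 + 3×35.450 + 29×1.008 + 3×15.999 = 387.766 → 387.77 g/mol.

387.77 g/mol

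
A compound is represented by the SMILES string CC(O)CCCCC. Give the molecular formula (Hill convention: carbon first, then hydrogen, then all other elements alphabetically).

C7H16O

Walk through each heavy atom and fill implicit hydrogens from standard valence (C 4, N 3, O 2, S 2, halogen 1):
  atom 1: C, bond orders sum to 1 (valence 4) → 3 H
  atom 2: C, bond orders sum to 3 (valence 4) → 1 H
  atom 3: O, bond orders sum to 1 (valence 2) → 1 H
  atom 4: C, bond orders sum to 2 (valence 4) → 2 H
  atom 5: C, bond orders sum to 2 (valence 4) → 2 H
  atom 6: C, bond orders sum to 2 (valence 4) → 2 H
  atom 7: C, bond orders sum to 2 (valence 4) → 2 H
  atom 8: C, bond orders sum to 1 (valence 4) → 3 H
Totals → C:7, H:16, O:1.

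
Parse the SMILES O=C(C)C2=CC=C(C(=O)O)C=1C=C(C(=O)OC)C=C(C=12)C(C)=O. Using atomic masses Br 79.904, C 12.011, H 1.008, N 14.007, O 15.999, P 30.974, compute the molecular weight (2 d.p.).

314.29 g/mol

First, the molecular formula is C17H14O6 (counting implicit H from valence).
  C: 17 × 12.011 = 204.187
  H: 14 × 1.008 = 14.112
  O: 6 × 15.999 = 95.994
Sum: 17×12.011 + 14×1.008 + 6×15.999 = 314.293 → 314.29 g/mol.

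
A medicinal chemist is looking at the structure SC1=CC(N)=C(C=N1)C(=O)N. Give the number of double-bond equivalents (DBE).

Molecular formula: C6H7N3OS.
DoU = (2C + 2 + N − H − X) / 2, where X is the halogen count and O/S are ignored.
    = (2·6 + 2 + 3 − 7 − 0) / 2 = 10 / 2 = 5.

5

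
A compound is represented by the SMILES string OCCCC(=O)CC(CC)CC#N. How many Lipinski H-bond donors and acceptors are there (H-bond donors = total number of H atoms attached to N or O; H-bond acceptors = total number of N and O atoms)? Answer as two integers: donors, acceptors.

1, 3

Donors: find every N or O and count the H atoms it carries.
  atom 1 (O): bond orders sum to 1 → 1 H
  atom 6 (O): bond orders sum to 2 → 0 H
  atom 13 (N): bond orders sum to 3 → 0 H
Lipinski HBD = 1.
Acceptors: N atoms = 1, O atoms = 2 → HBA = 3.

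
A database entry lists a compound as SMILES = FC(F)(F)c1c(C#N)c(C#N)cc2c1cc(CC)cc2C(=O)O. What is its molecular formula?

C16H9F3N2O2

Walk through each heavy atom and fill implicit hydrogens from standard valence (C 4, N 3, O 2, S 2, halogen 1); for lowercase aromatic atoms, an aromatic c carries 1 H when it has two neighbours and 0 H with three, and aromatic n carries 0 H:
  atom 1: F (halogen, monovalent) → 0 H
  atom 2: C, bond orders sum to 4 (valence 4) → 0 H
  atom 3: F (halogen, monovalent) → 0 H
  atom 4: F (halogen, monovalent) → 0 H
  atom 5: aromatic c, 3 neighbours → 0 H
  atom 6: aromatic c, 3 neighbours → 0 H
  atom 7: C, bond orders sum to 4 (valence 4) → 0 H
  atom 8: N, bond orders sum to 3 (valence 3) → 0 H
  atom 9: aromatic c, 3 neighbours → 0 H
  atom 10: C, bond orders sum to 4 (valence 4) → 0 H
  atom 11: N, bond orders sum to 3 (valence 3) → 0 H
  atom 12: aromatic c, 2 neighbours → 1 H
  atom 13: aromatic c, 3 neighbours → 0 H
  atom 14: aromatic c, 3 neighbours → 0 H
  atom 15: aromatic c, 2 neighbours → 1 H
  atom 16: aromatic c, 3 neighbours → 0 H
  atom 17: C, bond orders sum to 2 (valence 4) → 2 H
  atom 18: C, bond orders sum to 1 (valence 4) → 3 H
  atom 19: aromatic c, 2 neighbours → 1 H
  atom 20: aromatic c, 3 neighbours → 0 H
  atom 21: C, bond orders sum to 4 (valence 4) → 0 H
  atom 22: O, bond orders sum to 2 (valence 2) → 0 H
  atom 23: O, bond orders sum to 1 (valence 2) → 1 H
Totals → C:16, H:9, F:3, N:2, O:2.
In Hill order: C16H9F3N2O2.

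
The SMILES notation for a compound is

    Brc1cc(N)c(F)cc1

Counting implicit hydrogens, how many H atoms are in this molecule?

Walk through each heavy atom and fill implicit hydrogens from standard valence (C 4, N 3, O 2, S 2, halogen 1); for lowercase aromatic atoms, an aromatic c carries 1 H when it has two neighbours and 0 H with three, and aromatic n carries 0 H:
  atom 1: Br (halogen, monovalent) → 0 H
  atom 2: aromatic c, 3 neighbours → 0 H
  atom 3: aromatic c, 2 neighbours → 1 H
  atom 4: aromatic c, 3 neighbours → 0 H
  atom 5: N, bond orders sum to 1 (valence 3) → 2 H
  atom 6: aromatic c, 3 neighbours → 0 H
  atom 7: F (halogen, monovalent) → 0 H
  atom 8: aromatic c, 2 neighbours → 1 H
  atom 9: aromatic c, 2 neighbours → 1 H
Total hydrogens: 5.

5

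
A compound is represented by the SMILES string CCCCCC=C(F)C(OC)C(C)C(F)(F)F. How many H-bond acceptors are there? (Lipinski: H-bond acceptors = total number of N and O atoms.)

N atoms: 0; O atoms: 1.
Lipinski HBA = 0 + 1 = 1.

1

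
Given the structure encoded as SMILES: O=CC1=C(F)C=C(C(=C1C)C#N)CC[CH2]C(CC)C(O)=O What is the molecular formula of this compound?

Walk through each heavy atom and fill implicit hydrogens from standard valence (C 4, N 3, O 2, S 2, halogen 1):
  atom 1: O, bond orders sum to 2 (valence 2) → 0 H
  atom 2: C, bond orders sum to 3 (valence 4) → 1 H
  atom 3: C, bond orders sum to 4 (valence 4) → 0 H
  atom 4: C, bond orders sum to 4 (valence 4) → 0 H
  atom 5: F (halogen, monovalent) → 0 H
  atom 6: C, bond orders sum to 3 (valence 4) → 1 H
  atom 7: C, bond orders sum to 4 (valence 4) → 0 H
  atom 8: C, bond orders sum to 4 (valence 4) → 0 H
  atom 9: C, bond orders sum to 4 (valence 4) → 0 H
  atom 10: C, bond orders sum to 1 (valence 4) → 3 H
  atom 11: C, bond orders sum to 4 (valence 4) → 0 H
  atom 12: N, bond orders sum to 3 (valence 3) → 0 H
  atom 13: C, bond orders sum to 2 (valence 4) → 2 H
  atom 14: C, bond orders sum to 2 (valence 4) → 2 H
  atom 15: C with explicit H count 2
  atom 16: C, bond orders sum to 3 (valence 4) → 1 H
  atom 17: C, bond orders sum to 2 (valence 4) → 2 H
  atom 18: C, bond orders sum to 1 (valence 4) → 3 H
  atom 19: C, bond orders sum to 4 (valence 4) → 0 H
  atom 20: O, bond orders sum to 1 (valence 2) → 1 H
  atom 21: O, bond orders sum to 2 (valence 2) → 0 H
Totals → C:16, H:18, F:1, N:1, O:3.
In Hill order: C16H18FNO3.

C16H18FNO3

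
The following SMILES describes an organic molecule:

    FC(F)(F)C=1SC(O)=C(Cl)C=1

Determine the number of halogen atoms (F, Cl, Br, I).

Halogen atoms appear at heavy-atom positions 1, 3, 4, 10 (1×Cl, 3×F).
Other groups present: 1 hydroxyl.
Halogen count: 4.

4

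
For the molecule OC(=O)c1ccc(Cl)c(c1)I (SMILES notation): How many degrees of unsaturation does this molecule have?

5

Molecular formula: C7H4ClIO2.
DoU = (2C + 2 + N − H − X) / 2, where X is the halogen count and O/S are ignored.
    = (2·7 + 2 + 0 − 4 − 2) / 2 = 10 / 2 = 5.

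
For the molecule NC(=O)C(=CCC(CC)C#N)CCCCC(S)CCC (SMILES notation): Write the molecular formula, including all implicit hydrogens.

Walk through each heavy atom and fill implicit hydrogens from standard valence (C 4, N 3, O 2, S 2, halogen 1):
  atom 1: N, bond orders sum to 1 (valence 3) → 2 H
  atom 2: C, bond orders sum to 4 (valence 4) → 0 H
  atom 3: O, bond orders sum to 2 (valence 2) → 0 H
  atom 4: C, bond orders sum to 4 (valence 4) → 0 H
  atom 5: C, bond orders sum to 3 (valence 4) → 1 H
  atom 6: C, bond orders sum to 2 (valence 4) → 2 H
  atom 7: C, bond orders sum to 3 (valence 4) → 1 H
  atom 8: C, bond orders sum to 2 (valence 4) → 2 H
  atom 9: C, bond orders sum to 1 (valence 4) → 3 H
  atom 10: C, bond orders sum to 4 (valence 4) → 0 H
  atom 11: N, bond orders sum to 3 (valence 3) → 0 H
  atom 12: C, bond orders sum to 2 (valence 4) → 2 H
  atom 13: C, bond orders sum to 2 (valence 4) → 2 H
  atom 14: C, bond orders sum to 2 (valence 4) → 2 H
  atom 15: C, bond orders sum to 2 (valence 4) → 2 H
  atom 16: C, bond orders sum to 3 (valence 4) → 1 H
  atom 17: S, bond orders sum to 1 (valence 2) → 1 H
  atom 18: C, bond orders sum to 2 (valence 4) → 2 H
  atom 19: C, bond orders sum to 2 (valence 4) → 2 H
  atom 20: C, bond orders sum to 1 (valence 4) → 3 H
Totals → C:16, H:28, N:2, O:1, S:1.

C16H28N2OS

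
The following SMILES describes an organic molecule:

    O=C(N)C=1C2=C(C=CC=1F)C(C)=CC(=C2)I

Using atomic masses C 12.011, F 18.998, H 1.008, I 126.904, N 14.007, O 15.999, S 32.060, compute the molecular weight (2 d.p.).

329.11 g/mol

First, the molecular formula is C12H9FINO (counting implicit H from valence).
  C: 12 × 12.011 = 144.132
  F: 1 × 18.998 = 18.998
  H: 9 × 1.008 = 9.072
  I: 1 × 126.904 = 126.904
  N: 1 × 14.007 = 14.007
  O: 1 × 15.999 = 15.999
Sum: 12×12.011 + 1×18.998 + 9×1.008 + 1×126.904 + 1×14.007 + 1×15.999 = 329.112 → 329.11 g/mol.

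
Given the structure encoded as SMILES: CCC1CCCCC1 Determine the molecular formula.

Walk through each heavy atom and fill implicit hydrogens from standard valence (C 4, N 3, O 2, S 2, halogen 1):
  atom 1: C, bond orders sum to 1 (valence 4) → 3 H
  atom 2: C, bond orders sum to 2 (valence 4) → 2 H
  atom 3: C, bond orders sum to 3 (valence 4) → 1 H
  atom 4: C, bond orders sum to 2 (valence 4) → 2 H
  atom 5: C, bond orders sum to 2 (valence 4) → 2 H
  atom 6: C, bond orders sum to 2 (valence 4) → 2 H
  atom 7: C, bond orders sum to 2 (valence 4) → 2 H
  atom 8: C, bond orders sum to 2 (valence 4) → 2 H
Totals → C:8, H:16.
In Hill order: C8H16.

C8H16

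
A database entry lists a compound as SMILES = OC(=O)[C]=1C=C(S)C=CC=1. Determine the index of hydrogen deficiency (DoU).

5

Degree of unsaturation = (number of rings) + (number of π bonds).
Ring closures in the SMILES: 1.
π bonds: 4 double bonds (each 1 DoU) → 4 DoU from unsaturation.
Total DoU = 1 + 4 = 5.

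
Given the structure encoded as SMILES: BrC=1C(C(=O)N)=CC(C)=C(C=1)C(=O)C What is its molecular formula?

C10H10BrNO2

Walk through each heavy atom and fill implicit hydrogens from standard valence (C 4, N 3, O 2, S 2, halogen 1):
  atom 1: Br (halogen, monovalent) → 0 H
  atom 2: C, bond orders sum to 4 (valence 4) → 0 H
  atom 3: C, bond orders sum to 4 (valence 4) → 0 H
  atom 4: C, bond orders sum to 4 (valence 4) → 0 H
  atom 5: O, bond orders sum to 2 (valence 2) → 0 H
  atom 6: N, bond orders sum to 1 (valence 3) → 2 H
  atom 7: C, bond orders sum to 3 (valence 4) → 1 H
  atom 8: C, bond orders sum to 4 (valence 4) → 0 H
  atom 9: C, bond orders sum to 1 (valence 4) → 3 H
  atom 10: C, bond orders sum to 4 (valence 4) → 0 H
  atom 11: C, bond orders sum to 3 (valence 4) → 1 H
  atom 12: C, bond orders sum to 4 (valence 4) → 0 H
  atom 13: O, bond orders sum to 2 (valence 2) → 0 H
  atom 14: C, bond orders sum to 1 (valence 4) → 3 H
Totals → C:10, H:10, Br:1, N:1, O:2.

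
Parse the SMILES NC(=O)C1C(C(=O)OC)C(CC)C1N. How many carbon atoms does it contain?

Count every carbon token in the SMILES (each C, including those in ring-closure positions and inside branches).
Carbon count: 9.

9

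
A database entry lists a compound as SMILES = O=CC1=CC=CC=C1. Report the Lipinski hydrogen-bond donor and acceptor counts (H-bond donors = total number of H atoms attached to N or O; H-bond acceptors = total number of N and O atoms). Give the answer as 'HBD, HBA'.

0, 1

Donors: find every N or O and count the H atoms it carries.
  atom 1 (O): bond orders sum to 2 → 0 H
Lipinski HBD = 0.
Acceptors: N atoms = 0, O atoms = 1 → HBA = 1.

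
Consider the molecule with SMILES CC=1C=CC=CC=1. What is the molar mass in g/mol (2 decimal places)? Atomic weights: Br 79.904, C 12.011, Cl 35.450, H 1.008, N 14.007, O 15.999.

First, the molecular formula is C7H8 (counting implicit H from valence).
  C: 7 × 12.011 = 84.077
  H: 8 × 1.008 = 8.064
Sum: 7×12.011 + 8×1.008 = 92.141 → 92.14 g/mol.

92.14 g/mol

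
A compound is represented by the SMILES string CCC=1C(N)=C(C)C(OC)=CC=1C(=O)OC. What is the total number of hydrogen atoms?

17

Walk through each heavy atom and fill implicit hydrogens from standard valence (C 4, N 3, O 2, S 2, halogen 1):
  atom 1: C, bond orders sum to 1 (valence 4) → 3 H
  atom 2: C, bond orders sum to 2 (valence 4) → 2 H
  atom 3: C, bond orders sum to 4 (valence 4) → 0 H
  atom 4: C, bond orders sum to 4 (valence 4) → 0 H
  atom 5: N, bond orders sum to 1 (valence 3) → 2 H
  atom 6: C, bond orders sum to 4 (valence 4) → 0 H
  atom 7: C, bond orders sum to 1 (valence 4) → 3 H
  atom 8: C, bond orders sum to 4 (valence 4) → 0 H
  atom 9: O, bond orders sum to 2 (valence 2) → 0 H
  atom 10: C, bond orders sum to 1 (valence 4) → 3 H
  atom 11: C, bond orders sum to 3 (valence 4) → 1 H
  atom 12: C, bond orders sum to 4 (valence 4) → 0 H
  atom 13: C, bond orders sum to 4 (valence 4) → 0 H
  atom 14: O, bond orders sum to 2 (valence 2) → 0 H
  atom 15: O, bond orders sum to 2 (valence 2) → 0 H
  atom 16: C, bond orders sum to 1 (valence 4) → 3 H
Total hydrogens: 17.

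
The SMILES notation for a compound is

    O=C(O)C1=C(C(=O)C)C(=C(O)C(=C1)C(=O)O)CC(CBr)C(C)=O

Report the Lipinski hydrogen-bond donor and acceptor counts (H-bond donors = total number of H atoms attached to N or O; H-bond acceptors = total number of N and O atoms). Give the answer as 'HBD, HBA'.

3, 7

Donors: find every N or O and count the H atoms it carries.
  atom 1 (O): bond orders sum to 2 → 0 H
  atom 3 (O): bond orders sum to 1 → 1 H
  atom 7 (O): bond orders sum to 2 → 0 H
  atom 11 (O): bond orders sum to 1 → 1 H
  atom 15 (O): bond orders sum to 2 → 0 H
  atom 16 (O): bond orders sum to 1 → 1 H
  atom 23 (O): bond orders sum to 2 → 0 H
Lipinski HBD = 3.
Acceptors: N atoms = 0, O atoms = 7 → HBA = 7.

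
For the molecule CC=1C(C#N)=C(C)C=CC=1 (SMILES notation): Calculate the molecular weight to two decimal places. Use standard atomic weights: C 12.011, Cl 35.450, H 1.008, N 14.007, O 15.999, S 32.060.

131.18 g/mol

First, the molecular formula is C9H9N (counting implicit H from valence).
  C: 9 × 12.011 = 108.099
  H: 9 × 1.008 = 9.072
  N: 1 × 14.007 = 14.007
Sum: 9×12.011 + 9×1.008 + 1×14.007 = 131.178 → 131.18 g/mol.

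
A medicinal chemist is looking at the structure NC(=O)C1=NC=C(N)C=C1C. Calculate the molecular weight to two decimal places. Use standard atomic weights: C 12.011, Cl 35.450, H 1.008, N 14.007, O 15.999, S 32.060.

151.17 g/mol

First, the molecular formula is C7H9N3O (counting implicit H from valence).
  C: 7 × 12.011 = 84.077
  H: 9 × 1.008 = 9.072
  N: 3 × 14.007 = 42.021
  O: 1 × 15.999 = 15.999
Sum: 7×12.011 + 9×1.008 + 3×14.007 + 1×15.999 = 151.169 → 151.17 g/mol.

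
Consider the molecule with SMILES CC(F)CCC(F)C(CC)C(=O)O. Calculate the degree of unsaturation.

1

Degree of unsaturation = (number of rings) + (number of π bonds).
Ring closures in the SMILES: 0.
π bonds: 1 double bond (each 1 DoU) → 1 DoU from unsaturation.
Total DoU = 0 + 1 = 1.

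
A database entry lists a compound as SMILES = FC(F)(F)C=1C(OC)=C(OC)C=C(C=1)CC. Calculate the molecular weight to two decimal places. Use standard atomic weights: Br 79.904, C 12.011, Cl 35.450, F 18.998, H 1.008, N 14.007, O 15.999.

234.22 g/mol

First, the molecular formula is C11H13F3O2 (counting implicit H from valence).
  C: 11 × 12.011 = 132.121
  F: 3 × 18.998 = 56.994
  H: 13 × 1.008 = 13.104
  O: 2 × 15.999 = 31.998
Sum: 11×12.011 + 3×18.998 + 13×1.008 + 2×15.999 = 234.217 → 234.22 g/mol.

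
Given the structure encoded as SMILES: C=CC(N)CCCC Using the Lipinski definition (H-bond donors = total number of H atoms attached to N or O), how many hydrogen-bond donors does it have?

Donors: find every N or O and count the H atoms it carries.
  atom 4 (N): bond orders sum to 1 → 2 H
Lipinski HBD = 2.

2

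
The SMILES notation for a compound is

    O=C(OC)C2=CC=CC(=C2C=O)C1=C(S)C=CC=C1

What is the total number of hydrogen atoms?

Walk through each heavy atom and fill implicit hydrogens from standard valence (C 4, N 3, O 2, S 2, halogen 1):
  atom 1: O, bond orders sum to 2 (valence 2) → 0 H
  atom 2: C, bond orders sum to 4 (valence 4) → 0 H
  atom 3: O, bond orders sum to 2 (valence 2) → 0 H
  atom 4: C, bond orders sum to 1 (valence 4) → 3 H
  atom 5: C, bond orders sum to 4 (valence 4) → 0 H
  atom 6: C, bond orders sum to 3 (valence 4) → 1 H
  atom 7: C, bond orders sum to 3 (valence 4) → 1 H
  atom 8: C, bond orders sum to 3 (valence 4) → 1 H
  atom 9: C, bond orders sum to 4 (valence 4) → 0 H
  atom 10: C, bond orders sum to 4 (valence 4) → 0 H
  atom 11: C, bond orders sum to 3 (valence 4) → 1 H
  atom 12: O, bond orders sum to 2 (valence 2) → 0 H
  atom 13: C, bond orders sum to 4 (valence 4) → 0 H
  atom 14: C, bond orders sum to 4 (valence 4) → 0 H
  atom 15: S, bond orders sum to 1 (valence 2) → 1 H
  atom 16: C, bond orders sum to 3 (valence 4) → 1 H
  atom 17: C, bond orders sum to 3 (valence 4) → 1 H
  atom 18: C, bond orders sum to 3 (valence 4) → 1 H
  atom 19: C, bond orders sum to 3 (valence 4) → 1 H
Total hydrogens: 12.

12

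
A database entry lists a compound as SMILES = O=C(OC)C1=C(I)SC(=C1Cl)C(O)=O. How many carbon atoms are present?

7

Count every carbon token in the SMILES (each C, including those in ring-closure positions and inside branches).
Carbon count: 7.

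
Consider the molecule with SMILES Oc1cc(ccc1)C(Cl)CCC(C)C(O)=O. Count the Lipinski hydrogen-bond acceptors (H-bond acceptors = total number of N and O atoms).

3

N atoms: 0; O atoms: 3.
Lipinski HBA = 0 + 3 = 3.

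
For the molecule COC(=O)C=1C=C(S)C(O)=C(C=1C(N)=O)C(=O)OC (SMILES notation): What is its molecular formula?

C11H11NO6S

Walk through each heavy atom and fill implicit hydrogens from standard valence (C 4, N 3, O 2, S 2, halogen 1):
  atom 1: C, bond orders sum to 1 (valence 4) → 3 H
  atom 2: O, bond orders sum to 2 (valence 2) → 0 H
  atom 3: C, bond orders sum to 4 (valence 4) → 0 H
  atom 4: O, bond orders sum to 2 (valence 2) → 0 H
  atom 5: C, bond orders sum to 4 (valence 4) → 0 H
  atom 6: C, bond orders sum to 3 (valence 4) → 1 H
  atom 7: C, bond orders sum to 4 (valence 4) → 0 H
  atom 8: S, bond orders sum to 1 (valence 2) → 1 H
  atom 9: C, bond orders sum to 4 (valence 4) → 0 H
  atom 10: O, bond orders sum to 1 (valence 2) → 1 H
  atom 11: C, bond orders sum to 4 (valence 4) → 0 H
  atom 12: C, bond orders sum to 4 (valence 4) → 0 H
  atom 13: C, bond orders sum to 4 (valence 4) → 0 H
  atom 14: N, bond orders sum to 1 (valence 3) → 2 H
  atom 15: O, bond orders sum to 2 (valence 2) → 0 H
  atom 16: C, bond orders sum to 4 (valence 4) → 0 H
  atom 17: O, bond orders sum to 2 (valence 2) → 0 H
  atom 18: O, bond orders sum to 2 (valence 2) → 0 H
  atom 19: C, bond orders sum to 1 (valence 4) → 3 H
Totals → C:11, H:11, N:1, O:6, S:1.
In Hill order: C11H11NO6S.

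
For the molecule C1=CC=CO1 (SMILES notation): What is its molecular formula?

C4H4O

Walk through each heavy atom and fill implicit hydrogens from standard valence (C 4, N 3, O 2, S 2, halogen 1):
  atom 1: C, bond orders sum to 3 (valence 4) → 1 H
  atom 2: C, bond orders sum to 3 (valence 4) → 1 H
  atom 3: C, bond orders sum to 3 (valence 4) → 1 H
  atom 4: C, bond orders sum to 3 (valence 4) → 1 H
  atom 5: O, bond orders sum to 2 (valence 2) → 0 H
Totals → C:4, H:4, O:1.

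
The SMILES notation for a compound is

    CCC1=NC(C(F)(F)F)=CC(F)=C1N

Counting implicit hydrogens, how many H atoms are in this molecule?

Walk through each heavy atom and fill implicit hydrogens from standard valence (C 4, N 3, O 2, S 2, halogen 1):
  atom 1: C, bond orders sum to 1 (valence 4) → 3 H
  atom 2: C, bond orders sum to 2 (valence 4) → 2 H
  atom 3: C, bond orders sum to 4 (valence 4) → 0 H
  atom 4: N, bond orders sum to 3 (valence 3) → 0 H
  atom 5: C, bond orders sum to 4 (valence 4) → 0 H
  atom 6: C, bond orders sum to 4 (valence 4) → 0 H
  atom 7: F (halogen, monovalent) → 0 H
  atom 8: F (halogen, monovalent) → 0 H
  atom 9: F (halogen, monovalent) → 0 H
  atom 10: C, bond orders sum to 3 (valence 4) → 1 H
  atom 11: C, bond orders sum to 4 (valence 4) → 0 H
  atom 12: F (halogen, monovalent) → 0 H
  atom 13: C, bond orders sum to 4 (valence 4) → 0 H
  atom 14: N, bond orders sum to 1 (valence 3) → 2 H
Total hydrogens: 8.

8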